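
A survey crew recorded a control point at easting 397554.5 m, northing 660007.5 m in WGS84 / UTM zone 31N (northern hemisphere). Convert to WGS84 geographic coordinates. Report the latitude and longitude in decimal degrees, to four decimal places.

lat 5.9703°, lon 2.0744°

Zone 31N: λ₀ = 3°, k₀ = 0.9996, false easting 500000 m.
Meridian distance M = (N − FN)/k₀ = 660271.6 m.
Inverse transverse Mercator on WGS84 gives φ = 5.97029962°, λ = 2.07440043°.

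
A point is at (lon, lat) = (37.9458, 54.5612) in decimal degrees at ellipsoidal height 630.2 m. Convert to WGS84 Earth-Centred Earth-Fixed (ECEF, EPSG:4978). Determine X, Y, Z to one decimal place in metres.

X 2923206.5 m, Y 2279409.3 m, Z 5173726.5 m

WGS84: a = 6378137 m, e² = 0.006694380; N(φ) = a/√(1−e²sin²φ) = 6392355.627 m.
X = (N+h)·cosφ·cosλ = 2923206.542 m; Y = (N+h)·cosφ·sinλ = 2279409.345 m; Z = (N(1−e²)+h)·sinφ = 5173726.544 m.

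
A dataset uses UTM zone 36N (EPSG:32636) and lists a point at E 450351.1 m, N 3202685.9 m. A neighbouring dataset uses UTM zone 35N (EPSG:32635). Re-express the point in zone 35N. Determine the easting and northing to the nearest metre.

E 1035464 m, N 3215023 m

UTM 36N → geographic: φ = 28.95120024°, λ = 32.49050007°.
UTM 35N (λ₀ = 27°) forward: E = 1035463.563 m, N = 3215022.586 m.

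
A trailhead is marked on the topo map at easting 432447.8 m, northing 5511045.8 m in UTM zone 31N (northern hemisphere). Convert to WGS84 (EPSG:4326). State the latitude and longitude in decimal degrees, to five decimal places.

lat 49.74810°, lon 2.06230°

Zone 31N: λ₀ = 3°, k₀ = 0.9996, false easting 500000 m.
Meridian distance M = (N − FN)/k₀ = 5513251.1 m.
Inverse transverse Mercator on WGS84 gives φ = 49.74809978°, λ = 2.06229995°.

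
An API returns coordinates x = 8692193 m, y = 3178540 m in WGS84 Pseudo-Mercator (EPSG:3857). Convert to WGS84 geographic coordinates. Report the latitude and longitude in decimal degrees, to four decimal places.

lat 27.4399°, lon 78.0833°

R = 6378137 m. λ = x/R = 78.08329824°.
φ = 2·arctan(exp(y/R)) − 90° = 2·arctan(1.64600) − 90° = 27.43990187°.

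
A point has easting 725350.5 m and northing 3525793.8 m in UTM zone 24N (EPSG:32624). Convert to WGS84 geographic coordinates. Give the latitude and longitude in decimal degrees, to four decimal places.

Zone 24N: λ₀ = -39°, k₀ = 0.9996, false easting 500000 m.
Meridian distance M = (N − FN)/k₀ = 3527204.7 m.
Inverse transverse Mercator on WGS84 gives φ = 31.84560009°, λ = -36.61850020°.

lat 31.8456°, lon -36.6185°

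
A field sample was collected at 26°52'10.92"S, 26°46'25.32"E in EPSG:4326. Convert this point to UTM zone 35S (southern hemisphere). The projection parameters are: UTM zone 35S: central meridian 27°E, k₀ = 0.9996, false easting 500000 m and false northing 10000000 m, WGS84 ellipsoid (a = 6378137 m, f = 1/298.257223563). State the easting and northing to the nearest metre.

Zone 35 central meridian λ₀ = 6×35 − 183 = 27°; Δλ = -0.2263°.
Transverse Mercator on WGS84 with k₀ = 0.9996 gives E = 477521.748 m, N = 7027976.485 m.

E 477522 m, N 7027976 m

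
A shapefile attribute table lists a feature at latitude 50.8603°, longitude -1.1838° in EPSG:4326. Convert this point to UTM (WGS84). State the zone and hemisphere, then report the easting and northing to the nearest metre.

Zone 30N: E 627820 m, N 5635861 m

Longitude -1.1838° lies in the 6° band [-6°, 0°), giving zone 30; latitude is north of the equator, so 30N.
Zone 30 central meridian λ₀ = 6×30 − 183 = -3°; Δλ = +1.8162°.
Transverse Mercator on WGS84 with k₀ = 0.9996 gives E = 627820.014 m, N = 5635861.422 m.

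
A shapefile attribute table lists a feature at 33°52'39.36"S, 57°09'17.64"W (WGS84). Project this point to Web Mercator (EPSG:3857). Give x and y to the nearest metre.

x -6362454 m, y -4012379 m

Web Mercator is spherical with R = a = 6378137 m.
x = R·λ = 6378137 × -0.997541189 = -6362454.364 m.
y = R·ln tan(π/4 + φ/2) = 6378137 × -0.629083150 = -4012378.514 m.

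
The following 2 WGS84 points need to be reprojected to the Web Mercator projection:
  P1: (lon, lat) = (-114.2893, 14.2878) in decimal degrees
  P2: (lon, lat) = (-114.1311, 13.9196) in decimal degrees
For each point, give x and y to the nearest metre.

P1: x -12722627 m, y 1607256 m; P2: x -12705016 m, y 1564994 m

Web Mercator: x = R·λ, y = R·ln tan(π/4+φ/2), R = 6378137 m.
P1 (14.2878°, -114.2893°) → (-12722626.679, 1607255.922) m.
P2 (13.9196°, -114.1311°) → (-12705015.936, 1564994.077) m.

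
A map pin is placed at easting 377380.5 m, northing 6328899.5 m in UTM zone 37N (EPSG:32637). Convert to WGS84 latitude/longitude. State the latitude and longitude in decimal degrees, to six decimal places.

Zone 37N: λ₀ = 39°, k₀ = 0.9996, false easting 500000 m.
Meridian distance M = (N − FN)/k₀ = 6331432.1 m.
Inverse transverse Mercator on WGS84 gives φ = 57.08710004°, λ = 36.97660036°.

lat 57.087100°, lon 36.976600°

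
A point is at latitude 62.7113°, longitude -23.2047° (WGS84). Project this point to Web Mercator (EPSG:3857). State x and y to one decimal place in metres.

Web Mercator is spherical with R = a = 6378137 m.
x = R·λ = 6378137 × -0.404998417 = -2583135.388 m.
y = R·ln tan(π/4 + φ/2) = 6378137 × 1.415743885 = 9029808.457 m.

x -2583135.4 m, y 9029808.5 m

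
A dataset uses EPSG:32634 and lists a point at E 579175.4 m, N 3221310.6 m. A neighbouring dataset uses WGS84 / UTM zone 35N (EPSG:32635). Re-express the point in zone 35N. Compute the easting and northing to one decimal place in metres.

UTM 34N → geographic: φ = 29.11780015°, λ = 21.81379960°.
UTM 35N (λ₀ = 27°) forward: E = -4927.099 m, N = 3232176.377 m.

E -4927.1 m, N 3232176.4 m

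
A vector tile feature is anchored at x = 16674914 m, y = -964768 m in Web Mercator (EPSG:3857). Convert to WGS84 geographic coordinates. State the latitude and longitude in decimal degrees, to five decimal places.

lat -8.63380°, lon 149.79330°

R = 6378137 m. λ = x/R = 149.79330108°.
φ = 2·arctan(exp(y/R)) − 90° = 2·arctan(0.85962) − 90° = -8.63379718°.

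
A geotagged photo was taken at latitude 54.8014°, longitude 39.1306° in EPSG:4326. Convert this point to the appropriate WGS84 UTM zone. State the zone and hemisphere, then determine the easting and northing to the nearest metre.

Longitude 39.1306° lies in the 6° band [36°, 42°), giving zone 37; latitude is north of the equator, so 37N.
Zone 37 central meridian λ₀ = 6×37 − 183 = 39°; Δλ = +0.1306°.
Transverse Mercator on WGS84 with k₀ = 0.9996 gives E = 508395.502 m, N = 6072699.594 m.

Zone 37N: E 508396 m, N 6072700 m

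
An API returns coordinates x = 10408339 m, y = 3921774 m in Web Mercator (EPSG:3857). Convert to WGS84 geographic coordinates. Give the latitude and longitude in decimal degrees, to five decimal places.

R = 6378137 m. λ = x/R = 93.49970006°.
φ = 2·arctan(exp(y/R)) − 90° = 2·arctan(1.84943) − 90° = 33.19919715°.

lat 33.19920°, lon 93.49970°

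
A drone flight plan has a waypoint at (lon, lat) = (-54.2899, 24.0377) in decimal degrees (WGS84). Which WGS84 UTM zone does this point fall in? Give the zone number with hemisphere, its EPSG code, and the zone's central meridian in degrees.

UTM zone = ⌊(λ + 180)/6⌋ + 1; -54.2899° ∈ [-60°, -54°) → zone 21.
Hemisphere: N (φ ≥ 0).
Central meridian λ₀ = 6×21 − 183 = -57°.
EPSG code: 32621.

Zone 21N (EPSG:32621), central meridian -57°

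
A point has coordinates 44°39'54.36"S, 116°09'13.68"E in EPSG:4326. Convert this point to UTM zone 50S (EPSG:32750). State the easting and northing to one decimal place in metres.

E 432919.1 m, N 5053903.4 m

Zone 50 central meridian λ₀ = 6×50 − 183 = 117°; Δλ = -0.8462°.
Transverse Mercator on WGS84 with k₀ = 0.9996 gives E = 432919.091 m, N = 5053903.419 m.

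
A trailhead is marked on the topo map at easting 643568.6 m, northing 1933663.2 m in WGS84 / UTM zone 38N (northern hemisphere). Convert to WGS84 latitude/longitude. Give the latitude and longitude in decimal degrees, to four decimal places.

lat 17.4845°, lon 46.3522°

Zone 38N: λ₀ = 45°, k₀ = 0.9996, false easting 500000 m.
Meridian distance M = (N − FN)/k₀ = 1934437.0 m.
Inverse transverse Mercator on WGS84 gives φ = 17.48450006°, λ = 46.35220007°.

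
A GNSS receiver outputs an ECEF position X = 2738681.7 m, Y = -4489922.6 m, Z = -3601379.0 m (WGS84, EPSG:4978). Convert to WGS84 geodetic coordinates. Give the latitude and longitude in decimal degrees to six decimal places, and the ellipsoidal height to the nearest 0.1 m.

λ = atan2(Y, X) = -58.61840013°; p = √(X²+Y²) = 5259256.8 m.
Bowring's method on WGS84 (a = 6378137 m, b = 6356752.314 m) gives φ = -34.58169946°, h = 2857.008 m.

lat -34.581699°, lon -58.618400°, h 2857.0 m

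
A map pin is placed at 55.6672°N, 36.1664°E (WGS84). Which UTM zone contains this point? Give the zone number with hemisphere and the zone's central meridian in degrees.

Zone 37N, central meridian 39°

UTM zone = ⌊(λ + 180)/6⌋ + 1; 36.1664° ∈ [36°, 42°) → zone 37.
Hemisphere: N (φ ≥ 0).
Central meridian λ₀ = 6×37 − 183 = 39°.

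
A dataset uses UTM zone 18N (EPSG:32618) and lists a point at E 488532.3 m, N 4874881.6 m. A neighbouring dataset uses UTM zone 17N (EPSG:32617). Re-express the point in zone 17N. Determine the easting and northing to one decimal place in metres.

UTM 18N → geographic: φ = 44.02699972°, λ = -75.14309986°.
UTM 17N (λ₀ = -81°) forward: E = 969386.726 m, N = 4891575.004 m.

E 969386.7 m, N 4891575.0 m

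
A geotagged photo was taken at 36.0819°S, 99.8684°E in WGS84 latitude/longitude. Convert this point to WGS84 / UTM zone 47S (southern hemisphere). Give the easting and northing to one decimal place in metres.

Zone 47 central meridian λ₀ = 6×47 − 183 = 99°; Δλ = +0.8684°.
Transverse Mercator on WGS84 with k₀ = 0.9996 gives E = 578186.746 m, N = 6006618.605 m.

E 578186.7 m, N 6006618.6 m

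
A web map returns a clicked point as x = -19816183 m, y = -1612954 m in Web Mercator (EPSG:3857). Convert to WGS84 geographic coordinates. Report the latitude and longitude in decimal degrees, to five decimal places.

R = 6378137 m. λ = x/R = -178.01180062°.
φ = 2·arctan(exp(y/R)) − 90° = 2·arctan(0.77655) − 90° = -14.33739794°.

lat -14.33740°, lon -178.01180°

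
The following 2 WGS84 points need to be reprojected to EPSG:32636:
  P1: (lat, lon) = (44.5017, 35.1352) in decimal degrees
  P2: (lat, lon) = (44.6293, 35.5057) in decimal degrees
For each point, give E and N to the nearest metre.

UTM zone 36N: λ₀ = 33°, k₀ = 0.9996.
P1 (44.5017°, 35.1352°) → (669739.407, 4929815.419) m.
P2 (44.6293°, 35.5057°) → (698757.670, 4944825.871) m.

P1: E 669739 m, N 4929815 m; P2: E 698758 m, N 4944826 m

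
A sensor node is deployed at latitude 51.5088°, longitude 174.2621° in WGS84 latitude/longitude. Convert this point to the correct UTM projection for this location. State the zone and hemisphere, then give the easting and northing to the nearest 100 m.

Zone 60N: E 310000 m, N 5710000 m

Longitude 174.2621° lies in the 6° band [174°, 180°), giving zone 60; latitude is north of the equator, so 60N.
Zone 60 central meridian λ₀ = 6×60 − 183 = 177°; Δλ = -2.7379°.
Transverse Mercator on WGS84 with k₀ = 0.9996 gives E = 310007.701 m, N = 5709962.076 m.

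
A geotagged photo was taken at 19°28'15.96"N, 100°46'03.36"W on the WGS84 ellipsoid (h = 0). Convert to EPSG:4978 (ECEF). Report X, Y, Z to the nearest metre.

X -1123871 m, Y -5909691 m, Z 2112586 m

WGS84: a = 6378137 m, e² = 0.006694380; N(φ) = a/√(1−e²sin²φ) = 6380510.389 m.
X = (N+h)·cosφ·cosλ = -1123870.744 m; Y = (N+h)·cosφ·sinλ = -5909690.896 m; Z = (N(1−e²)+h)·sinφ = 2112586.362 m.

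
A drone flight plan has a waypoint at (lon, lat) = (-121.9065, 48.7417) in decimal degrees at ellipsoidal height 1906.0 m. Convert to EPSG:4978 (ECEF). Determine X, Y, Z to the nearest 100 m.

X -2227900 m, Y -3578400 m, Z 4773100 m

WGS84: a = 6378137 m, e² = 0.006694380; N(φ) = a/√(1−e²sin²φ) = 6390235.983 m.
X = (N+h)·cosφ·cosλ = -2227946.996 m; Y = (N+h)·cosφ·sinλ = -3578441.575 m; Z = (N(1−e²)+h)·sinφ = 4773097.587 m.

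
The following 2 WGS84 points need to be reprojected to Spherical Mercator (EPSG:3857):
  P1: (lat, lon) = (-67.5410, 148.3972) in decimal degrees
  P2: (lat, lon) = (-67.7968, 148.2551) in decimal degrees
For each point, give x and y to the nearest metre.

Web Mercator: x = R·λ, y = R·ln tan(π/4+φ/2), R = 6378137 m.
P1 (-67.5410°, 148.3972°) → (16519500.739, -10311932.384) m.
P2 (-67.7968°, 148.2551°) → (16503682.240, -10386877.001) m.

P1: x 16519501 m, y -10311932 m; P2: x 16503682 m, y -10386877 m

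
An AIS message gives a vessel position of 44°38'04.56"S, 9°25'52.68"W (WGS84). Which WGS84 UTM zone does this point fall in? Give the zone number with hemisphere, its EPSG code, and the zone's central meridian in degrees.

UTM zone = ⌊(λ + 180)/6⌋ + 1; -9.4313° ∈ [-12°, -6°) → zone 29.
Hemisphere: S (φ < 0).
Central meridian λ₀ = 6×29 − 183 = -9°.
EPSG code: 32729.

Zone 29S (EPSG:32729), central meridian -9°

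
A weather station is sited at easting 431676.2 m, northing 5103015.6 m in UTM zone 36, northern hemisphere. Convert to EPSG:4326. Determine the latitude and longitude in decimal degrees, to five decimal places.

lat 46.07730°, lon 32.11640°

Zone 36N: λ₀ = 33°, k₀ = 0.9996, false easting 500000 m.
Meridian distance M = (N − FN)/k₀ = 5105057.6 m.
Inverse transverse Mercator on WGS84 gives φ = 46.07730006°, λ = 32.11639942°.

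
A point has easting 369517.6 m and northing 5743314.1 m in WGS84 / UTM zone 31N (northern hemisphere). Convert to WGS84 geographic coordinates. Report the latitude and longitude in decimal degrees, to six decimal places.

Zone 31N: λ₀ = 3°, k₀ = 0.9996, false easting 500000 m.
Meridian distance M = (N − FN)/k₀ = 5745612.3 m.
Inverse transverse Mercator on WGS84 gives φ = 51.82539967°, λ = 1.10660063°.

lat 51.825400°, lon 1.106601°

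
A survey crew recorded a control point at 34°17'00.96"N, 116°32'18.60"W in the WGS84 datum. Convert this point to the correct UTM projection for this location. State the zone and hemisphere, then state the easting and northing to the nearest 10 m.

Longitude -116.5385° lies in the 6° band [-120°, -114°), giving zone 11; latitude is north of the equator, so 11N.
Zone 11 central meridian λ₀ = 6×11 − 183 = -117°; Δλ = +0.4615°.
Transverse Mercator on WGS84 with k₀ = 0.9996 gives E = 542476.539 m, N = 3793698.072 m.

Zone 11N: E 542480 m, N 3793700 m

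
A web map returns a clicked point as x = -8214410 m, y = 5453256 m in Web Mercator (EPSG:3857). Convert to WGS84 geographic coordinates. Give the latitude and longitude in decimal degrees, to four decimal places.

R = 6378137 m. λ = x/R = -73.79130053°.
φ = 2·arctan(exp(y/R)) − 90° = 2·arctan(2.35136) − 90° = 43.92120137°.

lat 43.9212°, lon -73.7913°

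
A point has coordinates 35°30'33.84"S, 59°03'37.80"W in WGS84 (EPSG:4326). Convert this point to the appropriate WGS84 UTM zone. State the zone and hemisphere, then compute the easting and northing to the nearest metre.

Longitude -59.0605° lies in the 6° band [-60°, -54°), giving zone 21; latitude is south of the equator, so 21S.
Zone 21 central meridian λ₀ = 6×21 − 183 = -57°; Δλ = -2.0605°.
Transverse Mercator on WGS84 with k₀ = 0.9996 gives E = 313135.427 m, N = 6068511.893 m.

Zone 21S: E 313135 m, N 6068512 m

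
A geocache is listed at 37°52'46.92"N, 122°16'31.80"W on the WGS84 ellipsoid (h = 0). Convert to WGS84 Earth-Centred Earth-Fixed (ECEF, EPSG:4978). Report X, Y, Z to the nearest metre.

X -2691655 m, Y -4261811 m, Z 3894913 m

WGS84: a = 6378137 m, e² = 0.006694380; N(φ) = a/√(1−e²sin²φ) = 6386200.839 m.
X = (N+h)·cosφ·cosλ = -2691655.183 m; Y = (N+h)·cosφ·sinλ = -4261811.149 m; Z = (N(1−e²)+h)·sinφ = 3894913.244 m.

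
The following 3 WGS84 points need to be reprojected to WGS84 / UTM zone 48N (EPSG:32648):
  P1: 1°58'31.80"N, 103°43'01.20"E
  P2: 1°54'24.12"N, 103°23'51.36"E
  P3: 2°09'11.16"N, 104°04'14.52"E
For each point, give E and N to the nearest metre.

UTM zone 48N: λ₀ = 105°, k₀ = 0.9996.
P1 (1.9755°, 103.7170°) → (357306.529, 218408.056) m.
P2 (1.9067°, 103.3976°) → (321767.721, 210831.361) m.
P3 (2.1531°, 104.0707°) → (396660.146, 238014.854) m.

P1: E 357307 m, N 218408 m; P2: E 321768 m, N 210831 m; P3: E 396660 m, N 238015 m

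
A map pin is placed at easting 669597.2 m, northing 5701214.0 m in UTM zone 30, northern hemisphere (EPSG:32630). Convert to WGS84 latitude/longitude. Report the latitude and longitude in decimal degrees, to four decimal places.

Zone 30N: λ₀ = -3°, k₀ = 0.9996, false easting 500000 m.
Meridian distance M = (N − FN)/k₀ = 5703495.4 m.
Inverse transverse Mercator on WGS84 gives φ = 51.43670021°, λ = -0.55989958°.

lat 51.4367°, lon -0.5599°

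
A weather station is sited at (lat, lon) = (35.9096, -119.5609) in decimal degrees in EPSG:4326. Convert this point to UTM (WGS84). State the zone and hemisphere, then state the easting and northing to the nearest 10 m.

Longitude -119.5609° lies in the 6° band [-120°, -114°), giving zone 11; latitude is north of the equator, so 11N.
Zone 11 central meridian λ₀ = 6×11 − 183 = -117°; Δλ = -2.5609°.
Transverse Mercator on WGS84 with k₀ = 0.9996 gives E = 268904.827 m, N = 3976952.063 m.

Zone 11N: E 268900 m, N 3976950 m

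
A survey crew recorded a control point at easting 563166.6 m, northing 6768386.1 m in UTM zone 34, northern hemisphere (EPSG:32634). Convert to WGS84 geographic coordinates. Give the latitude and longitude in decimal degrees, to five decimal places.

Zone 34N: λ₀ = 21°, k₀ = 0.9996, false easting 500000 m.
Meridian distance M = (N − FN)/k₀ = 6771094.5 m.
Inverse transverse Mercator on WGS84 gives φ = 61.04519991°, λ = 22.16960080°.

lat 61.04520°, lon 22.16960°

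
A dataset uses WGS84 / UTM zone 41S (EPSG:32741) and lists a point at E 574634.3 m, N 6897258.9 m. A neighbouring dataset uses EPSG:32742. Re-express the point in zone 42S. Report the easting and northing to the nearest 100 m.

E -15400 m, N 6886400 m

UTM 41S → geographic: φ = -28.04790006°, λ = 63.75939991°.
UTM 42S (λ₀ = 69°) forward: E = -15444.504 m, N = 6886387.311 m.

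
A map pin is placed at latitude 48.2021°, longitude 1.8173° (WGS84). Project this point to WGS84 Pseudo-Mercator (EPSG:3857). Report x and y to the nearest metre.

x 202301 m, y 6140543 m

Web Mercator is spherical with R = a = 6378137 m.
x = R·λ = 6378137 × 0.031717868 = 202300.911 m.
y = R·ln tan(π/4 + φ/2) = 6378137 × 0.962748711 = 6140543.173 m.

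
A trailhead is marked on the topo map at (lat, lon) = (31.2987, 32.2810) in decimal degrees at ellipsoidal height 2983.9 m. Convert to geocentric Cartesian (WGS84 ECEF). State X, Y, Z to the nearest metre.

WGS84: a = 6378137 m, e² = 0.006694380; N(φ) = a/√(1−e²sin²φ) = 6383906.442 m.
X = (N+h)·cosφ·cosλ = 4613907.283 m; Y = (N+h)·cosφ·sinλ = 2914650.057 m; Z = (N(1−e²)+h)·sinφ = 3295786.281 m.

X 4613907 m, Y 2914650 m, Z 3295786 m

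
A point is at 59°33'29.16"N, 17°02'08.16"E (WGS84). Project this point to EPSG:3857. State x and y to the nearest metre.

x 1896394 m, y 8302004 m

Web Mercator is spherical with R = a = 6378137 m.
x = R·λ = 6378137 × 0.297327310 = 1896394.317 m.
y = R·ln tan(π/4 + φ/2) = 6378137 × 1.301634648 = 8302004.109 m.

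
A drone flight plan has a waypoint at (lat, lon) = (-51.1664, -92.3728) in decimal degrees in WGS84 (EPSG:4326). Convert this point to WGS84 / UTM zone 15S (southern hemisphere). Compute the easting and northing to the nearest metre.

Zone 15 central meridian λ₀ = 6×15 − 183 = -93°; Δλ = +0.6272°.
Transverse Mercator on WGS84 with k₀ = 0.9996 gives E = 543852.579 m, N = 4331483.566 m.

E 543853 m, N 4331484 m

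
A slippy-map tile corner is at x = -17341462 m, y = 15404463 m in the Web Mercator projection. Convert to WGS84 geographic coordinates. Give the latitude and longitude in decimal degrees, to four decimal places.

R = 6378137 m. λ = x/R = -155.78100364°.
φ = 2·arctan(exp(y/R)) − 90° = 2·arctan(11.19198) − 90° = 79.78840029°.

lat 79.7884°, lon -155.7810°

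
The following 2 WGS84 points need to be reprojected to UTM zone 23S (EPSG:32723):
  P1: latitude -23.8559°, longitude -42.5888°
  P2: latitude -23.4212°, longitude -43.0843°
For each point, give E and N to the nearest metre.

P1: E 745567 m, N 7359637 m; P2: E 695735 m, N 7408551 m

UTM zone 23S: λ₀ = -45°, k₀ = 0.9996.
P1 (-23.8559°, -42.5888°) → (745567.158, 7359636.562) m.
P2 (-23.4212°, -43.0843°) → (695734.553, 7408551.277) m.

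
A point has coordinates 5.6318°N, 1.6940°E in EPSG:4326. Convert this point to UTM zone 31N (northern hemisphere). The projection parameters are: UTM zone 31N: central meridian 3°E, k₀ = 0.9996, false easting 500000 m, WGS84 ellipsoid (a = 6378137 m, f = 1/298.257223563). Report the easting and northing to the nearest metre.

Zone 31 central meridian λ₀ = 6×31 − 183 = 3°; Δλ = -1.3060°.
Transverse Mercator on WGS84 with k₀ = 0.9996 gives E = 355359.341 m, N = 622665.001 m.

E 355359 m, N 622665 m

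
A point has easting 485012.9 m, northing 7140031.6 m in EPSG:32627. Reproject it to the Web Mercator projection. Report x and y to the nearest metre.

x -2372296 m, y 9448391 m

Unproject from UTM 27N (λ₀ = -21°) → φ = 64.38570032°, λ = -21.31069922°.
Web Mercator (R = 6378137 m): x = -2372296.186 m, y = 9448391.449 m.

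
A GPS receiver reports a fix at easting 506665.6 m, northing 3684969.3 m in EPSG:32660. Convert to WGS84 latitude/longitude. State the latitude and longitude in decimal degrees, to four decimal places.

lat 33.3038°, lon 177.0716°

Zone 60N: λ₀ = 177°, k₀ = 0.9996, false easting 500000 m.
Meridian distance M = (N − FN)/k₀ = 3686443.9 m.
Inverse transverse Mercator on WGS84 gives φ = 33.30379955°, λ = 177.07160045°.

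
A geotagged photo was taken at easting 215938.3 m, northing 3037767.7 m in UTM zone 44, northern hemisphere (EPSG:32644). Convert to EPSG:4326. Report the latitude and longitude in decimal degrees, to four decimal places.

lat 27.4338°, lon 78.1265°

Zone 44N: λ₀ = 81°, k₀ = 0.9996, false easting 500000 m.
Meridian distance M = (N − FN)/k₀ = 3038983.3 m.
Inverse transverse Mercator on WGS84 gives φ = 27.43380039°, λ = 78.12650033°.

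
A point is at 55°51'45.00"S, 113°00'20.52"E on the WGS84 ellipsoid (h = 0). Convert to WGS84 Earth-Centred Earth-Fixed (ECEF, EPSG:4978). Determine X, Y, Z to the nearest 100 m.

X -1402100 m, Y 3302200 m, Z -5255900 m

WGS84: a = 6378137 m, e² = 0.006694380; N(φ) = a/√(1−e²sin²φ) = 6392813.076 m.
X = (N+h)·cosφ·cosλ = -1402085.902 m; Y = (N+h)·cosφ·sinλ = 3302193.973 m; Z = (N(1−e²)+h)·sinφ = -5255866.147 m.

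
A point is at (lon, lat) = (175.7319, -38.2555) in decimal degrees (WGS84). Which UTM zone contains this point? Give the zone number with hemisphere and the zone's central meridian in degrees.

UTM zone = ⌊(λ + 180)/6⌋ + 1; 175.7319° ∈ [174°, 180°) → zone 60.
Hemisphere: S (φ < 0).
Central meridian λ₀ = 6×60 − 183 = 177°.

Zone 60S, central meridian 177°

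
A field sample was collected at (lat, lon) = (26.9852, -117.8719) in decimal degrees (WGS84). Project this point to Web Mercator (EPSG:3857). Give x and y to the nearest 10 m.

Web Mercator is spherical with R = a = 6378137 m.
x = R·λ = 6378137 × -2.057252751 = -13121439.887 m.
y = R·ln tan(π/4 + φ/2) = 6378137 × 0.489425487 = 3121622.806 m.

x -13121440 m, y 3121620 m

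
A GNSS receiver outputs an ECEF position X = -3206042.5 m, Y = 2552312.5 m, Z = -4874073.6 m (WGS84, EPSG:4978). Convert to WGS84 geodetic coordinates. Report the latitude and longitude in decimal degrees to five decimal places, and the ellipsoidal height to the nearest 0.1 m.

λ = atan2(Y, X) = 141.47689953°; p = √(X²+Y²) = 4097927.2 m.
Bowring's method on WGS84 (a = 6378137 m, b = 6356752.314 m) gives φ = -50.13359988°, h = 2274.519 m.

lat -50.13360°, lon 141.47690°, h 2274.5 m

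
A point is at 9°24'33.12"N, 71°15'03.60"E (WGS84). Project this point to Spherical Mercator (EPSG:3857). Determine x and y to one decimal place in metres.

x 7931625.0 m, y 1052167.3 m

Web Mercator is spherical with R = a = 6378137 m.
x = R·λ = 6378137 × 1.243564545 = 7931625.039 m.
y = R·ln tan(π/4 + φ/2) = 6378137 × 0.164964676 = 1052167.306 m.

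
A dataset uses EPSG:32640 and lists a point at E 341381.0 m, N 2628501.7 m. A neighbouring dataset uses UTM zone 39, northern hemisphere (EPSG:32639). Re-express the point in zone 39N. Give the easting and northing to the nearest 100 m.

E 953100 m, N 2634700 m

UTM 40N → geographic: φ = 23.75980017°, λ = 55.44350008°.
UTM 39N (λ₀ = 51°) forward: E = 953096.888 m, N = 2634721.994 m.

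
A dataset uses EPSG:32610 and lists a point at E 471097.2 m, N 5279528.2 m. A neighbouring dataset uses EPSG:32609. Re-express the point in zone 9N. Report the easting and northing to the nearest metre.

UTM 10N → geographic: φ = 47.66849971°, λ = -123.38500065°.
UTM 9N (λ₀ = -129°) forward: E = 921467.120 m, N = 5294747.037 m.

E 921467 m, N 5294747 m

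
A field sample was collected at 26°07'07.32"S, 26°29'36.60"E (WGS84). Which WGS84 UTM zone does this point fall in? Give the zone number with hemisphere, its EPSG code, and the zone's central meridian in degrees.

Zone 35S (EPSG:32735), central meridian 27°

UTM zone = ⌊(λ + 180)/6⌋ + 1; 26.4935° ∈ [24°, 30°) → zone 35.
Hemisphere: S (φ < 0).
Central meridian λ₀ = 6×35 − 183 = 27°.
EPSG code: 32735.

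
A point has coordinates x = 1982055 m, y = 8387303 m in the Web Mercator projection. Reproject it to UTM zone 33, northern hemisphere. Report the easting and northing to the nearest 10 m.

E 656690 m, N 6648510 m

Web Mercator inverse (R = 6378137 m) → φ = 59.94410057°, λ = 17.80510300°.
UTM 33N forward: E = 656694.826 m, N = 6648506.812 m.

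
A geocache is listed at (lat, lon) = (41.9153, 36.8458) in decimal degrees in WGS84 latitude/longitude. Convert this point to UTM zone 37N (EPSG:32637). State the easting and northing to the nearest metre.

E 321353 m, N 4642616 m

Zone 37 central meridian λ₀ = 6×37 − 183 = 39°; Δλ = -2.1542°.
Transverse Mercator on WGS84 with k₀ = 0.9996 gives E = 321353.286 m, N = 4642616.207 m.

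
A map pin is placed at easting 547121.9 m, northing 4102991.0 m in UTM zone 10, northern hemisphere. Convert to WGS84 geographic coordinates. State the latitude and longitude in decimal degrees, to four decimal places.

lat 37.0720°, lon -122.4699°

Zone 10N: λ₀ = -123°, k₀ = 0.9996, false easting 500000 m.
Meridian distance M = (N − FN)/k₀ = 4104632.9 m.
Inverse transverse Mercator on WGS84 gives φ = 37.07199981°, λ = -122.46989987°.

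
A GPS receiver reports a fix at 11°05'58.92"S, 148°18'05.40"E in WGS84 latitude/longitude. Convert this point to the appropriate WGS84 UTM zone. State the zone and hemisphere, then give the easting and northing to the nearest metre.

Longitude 148.3015° lies in the 6° band [144°, 150°), giving zone 55; latitude is south of the equator, so 55S.
Zone 55 central meridian λ₀ = 6×55 − 183 = 147°; Δλ = +1.3015°.
Transverse Mercator on WGS84 with k₀ = 0.9996 gives E = 642144.261 m, N = 8772685.809 m.

Zone 55S: E 642144 m, N 8772686 m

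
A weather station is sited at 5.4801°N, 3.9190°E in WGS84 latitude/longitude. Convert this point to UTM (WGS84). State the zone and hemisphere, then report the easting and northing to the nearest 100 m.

Longitude 3.9190° lies in the 6° band [0°, 6°), giving zone 31; latitude is north of the equator, so 31N.
Zone 31 central meridian λ₀ = 6×31 − 183 = 3°; Δλ = +0.9190°.
Transverse Mercator on WGS84 with k₀ = 0.9996 gives E = 601801.719 m, N = 605812.194 m.

Zone 31N: E 601800 m, N 605800 m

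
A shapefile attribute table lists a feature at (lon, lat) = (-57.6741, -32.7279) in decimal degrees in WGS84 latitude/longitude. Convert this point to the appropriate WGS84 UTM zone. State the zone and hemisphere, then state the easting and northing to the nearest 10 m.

Longitude -57.6741° lies in the 6° band [-60°, -54°), giving zone 21; latitude is south of the equator, so 21S.
Zone 21 central meridian λ₀ = 6×21 − 183 = -57°; Δλ = -0.6741°.
Transverse Mercator on WGS84 with k₀ = 0.9996 gives E = 436835.196 m, N = 6378676.533 m.

Zone 21S: E 436840 m, N 6378680 m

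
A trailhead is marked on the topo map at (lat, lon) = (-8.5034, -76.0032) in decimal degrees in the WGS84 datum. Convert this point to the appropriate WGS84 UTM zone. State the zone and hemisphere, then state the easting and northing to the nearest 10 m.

Zone 18S: E 389580 m, N 9059910 m

Longitude -76.0032° lies in the 6° band [-78°, -72°), giving zone 18; latitude is south of the equator, so 18S.
Zone 18 central meridian λ₀ = 6×18 − 183 = -75°; Δλ = -1.0032°.
Transverse Mercator on WGS84 with k₀ = 0.9996 gives E = 389582.595 m, N = 9059906.861 m.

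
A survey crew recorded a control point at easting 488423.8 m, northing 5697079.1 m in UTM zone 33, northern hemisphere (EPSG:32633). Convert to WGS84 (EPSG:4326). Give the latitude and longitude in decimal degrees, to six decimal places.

lat 51.424800°, lon 14.833500°

Zone 33N: λ₀ = 15°, k₀ = 0.9996, false easting 500000 m.
Meridian distance M = (N − FN)/k₀ = 5699358.8 m.
Inverse transverse Mercator on WGS84 gives φ = 51.42479975°, λ = 14.83350040°.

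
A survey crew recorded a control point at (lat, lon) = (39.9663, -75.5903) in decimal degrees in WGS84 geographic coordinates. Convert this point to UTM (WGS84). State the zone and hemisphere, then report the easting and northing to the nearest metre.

Zone 18N: E 449587 m, N 4424184 m

Longitude -75.5903° lies in the 6° band [-78°, -72°), giving zone 18; latitude is north of the equator, so 18N.
Zone 18 central meridian λ₀ = 6×18 − 183 = -75°; Δλ = -0.5903°.
Transverse Mercator on WGS84 with k₀ = 0.9996 gives E = 449587.250 m, N = 4424183.673 m.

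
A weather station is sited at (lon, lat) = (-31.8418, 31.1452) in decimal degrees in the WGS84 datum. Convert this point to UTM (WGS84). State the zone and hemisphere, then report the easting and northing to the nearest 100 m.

Longitude -31.8418° lies in the 6° band [-36°, -30°), giving zone 25; latitude is north of the equator, so 25N.
Zone 25 central meridian λ₀ = 6×25 − 183 = -33°; Δλ = +1.1582°.
Transverse Mercator on WGS84 with k₀ = 0.9996 gives E = 610404.425 m, N = 3446271.114 m.

Zone 25N: E 610400 m, N 3446300 m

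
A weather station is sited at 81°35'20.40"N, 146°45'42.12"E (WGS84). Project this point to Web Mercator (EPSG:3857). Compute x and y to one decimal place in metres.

x 16337437.7 m, y 16647165.1 m

Web Mercator is spherical with R = a = 6378137 m.
x = R·λ = 6378137 × 2.561474881 = 16337437.712 m.
y = R·ln tan(π/4 + φ/2) = 6378137 × 2.610035667 = 16647165.059 m.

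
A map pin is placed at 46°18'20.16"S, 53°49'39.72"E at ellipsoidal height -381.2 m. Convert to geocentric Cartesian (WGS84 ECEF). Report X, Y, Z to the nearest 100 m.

X 2605000 m, Y 3562800 m, Z -4588500 m

WGS84: a = 6378137 m, e² = 0.006694380; N(φ) = a/√(1−e²sin²φ) = 6389327.106 m.
X = (N+h)·cosφ·cosλ = 2604950.721 m; Y = (N+h)·cosφ·sinλ = 3562826.645 m; Z = (N(1−e²)+h)·sinφ = -4588503.323 m.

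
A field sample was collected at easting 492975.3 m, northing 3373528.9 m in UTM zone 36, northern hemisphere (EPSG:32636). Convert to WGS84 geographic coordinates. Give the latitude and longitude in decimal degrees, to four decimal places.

lat 30.4940°, lon 32.9268°

Zone 36N: λ₀ = 33°, k₀ = 0.9996, false easting 500000 m.
Meridian distance M = (N − FN)/k₀ = 3374878.9 m.
Inverse transverse Mercator on WGS84 gives φ = 30.49400005°, λ = 32.92680044°.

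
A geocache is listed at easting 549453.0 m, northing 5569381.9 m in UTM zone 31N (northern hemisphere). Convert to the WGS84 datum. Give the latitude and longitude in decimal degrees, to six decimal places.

Zone 31N: λ₀ = 3°, k₀ = 0.9996, false easting 500000 m.
Meridian distance M = (N − FN)/k₀ = 5571610.5 m.
Inverse transverse Mercator on WGS84 gives φ = 50.27449955°, λ = 3.69400048°.

lat 50.274500°, lon 3.694000°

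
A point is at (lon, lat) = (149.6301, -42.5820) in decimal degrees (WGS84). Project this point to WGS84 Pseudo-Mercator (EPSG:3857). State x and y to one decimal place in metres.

Web Mercator is spherical with R = a = 6378137 m.
x = R·λ = 6378137 × 2.611537905 = 16656746.539 m.
y = R·ln tan(π/4 + φ/2) = 6378137 × -0.822899049 = -5248562.870 m.

x 16656746.5 m, y -5248562.9 m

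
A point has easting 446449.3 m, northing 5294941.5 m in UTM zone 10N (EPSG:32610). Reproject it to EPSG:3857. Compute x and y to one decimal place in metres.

x -13771913.1 m, y 6074574.4 m

Unproject from UTM 10N (λ₀ = -123°) → φ = 47.80560033°, λ = -123.71520011°.
Web Mercator (R = 6378137 m): x = -13771913.079 m, y = 6074574.376 m.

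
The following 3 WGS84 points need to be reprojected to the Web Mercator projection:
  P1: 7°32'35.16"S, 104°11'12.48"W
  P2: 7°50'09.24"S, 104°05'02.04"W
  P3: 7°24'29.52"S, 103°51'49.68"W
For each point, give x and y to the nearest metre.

P1: x -11598022 m, y -842130 m; P2: x -11586567 m, y -875020 m; P3: x -11562065 m, y -826985 m

Web Mercator: x = R·λ, y = R·ln tan(π/4+φ/2), R = 6378137 m.
P1 (-7.5431°, -104.1868°) → (-11598021.523, -842130.243) m.
P2 (-7.8359°, -104.0839°) → (-11586566.748, -875020.384) m.
P3 (-7.4082°, -103.8638°) → (-11562065.328, -826984.505) m.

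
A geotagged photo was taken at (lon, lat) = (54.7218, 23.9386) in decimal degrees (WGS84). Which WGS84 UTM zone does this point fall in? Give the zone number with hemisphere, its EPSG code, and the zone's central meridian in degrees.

UTM zone = ⌊(λ + 180)/6⌋ + 1; 54.7218° ∈ [54°, 60°) → zone 40.
Hemisphere: N (φ ≥ 0).
Central meridian λ₀ = 6×40 − 183 = 57°.
EPSG code: 32640.

Zone 40N (EPSG:32640), central meridian 57°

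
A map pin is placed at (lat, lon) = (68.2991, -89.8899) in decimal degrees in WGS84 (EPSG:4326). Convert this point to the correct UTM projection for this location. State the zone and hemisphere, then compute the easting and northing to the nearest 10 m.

Longitude -89.8899° lies in the 6° band [-90°, -84°), giving zone 16; latitude is north of the equator, so 16N.
Zone 16 central meridian λ₀ = 6×16 − 183 = -87°; Δλ = -2.8899°.
Transverse Mercator on WGS84 with k₀ = 0.9996 gives E = 380786.201 m, N = 7579006.039 m.

Zone 16N: E 380790 m, N 7579010 m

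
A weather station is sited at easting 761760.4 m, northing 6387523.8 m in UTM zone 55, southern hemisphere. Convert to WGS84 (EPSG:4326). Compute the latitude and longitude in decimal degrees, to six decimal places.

lat -32.618900°, lon 149.789700°

Zone 55S: λ₀ = 147°, k₀ = 0.9996, false easting 500000 m, false northing 10000000 m.
Meridian distance M = (N − FN)/k₀ = -3613921.8 m.
Inverse transverse Mercator on WGS84 gives φ = -32.61890010°, λ = 149.78970021°.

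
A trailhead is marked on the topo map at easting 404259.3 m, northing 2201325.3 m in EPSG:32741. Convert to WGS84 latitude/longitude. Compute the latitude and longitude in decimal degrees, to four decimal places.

lat -70.2762°, lon 60.4575°

Zone 41S: λ₀ = 63°, k₀ = 0.9996, false easting 500000 m, false northing 10000000 m.
Meridian distance M = (N − FN)/k₀ = -7801795.4 m.
Inverse transverse Mercator on WGS84 gives φ = -70.27619961°, λ = 60.45749906°.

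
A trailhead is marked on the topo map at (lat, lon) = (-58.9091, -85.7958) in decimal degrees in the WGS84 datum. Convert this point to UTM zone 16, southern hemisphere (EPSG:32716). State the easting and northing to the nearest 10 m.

E 569360 m, N 3469450 m

Zone 16 central meridian λ₀ = 6×16 − 183 = -87°; Δλ = +1.2042°.
Transverse Mercator on WGS84 with k₀ = 0.9996 gives E = 569363.948 m, N = 3469445.432 m.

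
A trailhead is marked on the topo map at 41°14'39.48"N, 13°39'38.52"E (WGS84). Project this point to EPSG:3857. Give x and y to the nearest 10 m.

x 1520700 m, y 5048440 m

Web Mercator is spherical with R = a = 6378137 m.
x = R·λ = 6378137 × 0.238424193 = 1520702.168 m.
y = R·ln tan(π/4 + φ/2) = 6378137 × 0.791523122 = 5048442.914 m.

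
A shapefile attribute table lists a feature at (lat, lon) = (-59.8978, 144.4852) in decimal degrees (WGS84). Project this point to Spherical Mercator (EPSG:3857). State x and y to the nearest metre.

x 16084019 m, y -8377019 m

Web Mercator is spherical with R = a = 6378137 m.
x = R·λ = 6378137 × 2.521742460 = 16084018.891 m.
y = R·ln tan(π/4 + φ/2) = 6378137 × -1.313395942 = -8377019.250 m.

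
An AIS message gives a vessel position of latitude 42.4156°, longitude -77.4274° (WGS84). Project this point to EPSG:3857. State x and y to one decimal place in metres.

Web Mercator is spherical with R = a = 6378137 m.
x = R·λ = 6378137 × -1.351363061 = -8619178.741 m.
y = R·ln tan(π/4 + φ/2) = 6378137 × 0.818959995 = 5223439.047 m.

x -8619178.7 m, y 5223439.0 m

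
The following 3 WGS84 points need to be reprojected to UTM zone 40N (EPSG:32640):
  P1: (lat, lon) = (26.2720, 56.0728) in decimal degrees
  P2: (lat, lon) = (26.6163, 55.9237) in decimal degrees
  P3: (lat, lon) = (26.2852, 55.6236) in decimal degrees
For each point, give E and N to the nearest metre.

UTM zone 40N: λ₀ = 57°, k₀ = 0.9996.
P1 (26.2720°, 56.0728°) → (407420.243, 2906138.280) m.
P2 (26.6163°, 55.9237°) → (392850.854, 2944389.006) m.
P3 (26.2852°, 55.6236°) → (362579.318, 2907999.608) m.

P1: E 407420 m, N 2906138 m; P2: E 392851 m, N 2944389 m; P3: E 362579 m, N 2908000 m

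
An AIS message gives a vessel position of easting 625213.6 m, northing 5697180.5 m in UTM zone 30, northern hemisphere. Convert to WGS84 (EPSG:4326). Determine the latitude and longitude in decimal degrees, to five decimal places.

lat 51.41200°, lon -1.19950°

Zone 30N: λ₀ = -3°, k₀ = 0.9996, false easting 500000 m.
Meridian distance M = (N − FN)/k₀ = 5699460.3 m.
Inverse transverse Mercator on WGS84 gives φ = 51.41199990°, λ = -1.19950032°.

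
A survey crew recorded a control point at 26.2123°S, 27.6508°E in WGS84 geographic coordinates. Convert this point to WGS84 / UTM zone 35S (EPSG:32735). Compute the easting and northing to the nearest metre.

Zone 35 central meridian λ₀ = 6×35 − 183 = 27°; Δλ = +0.6508°.
Transverse Mercator on WGS84 with k₀ = 0.9996 gives E = 565013.891 m, N = 7100641.838 m.

E 565014 m, N 7100642 m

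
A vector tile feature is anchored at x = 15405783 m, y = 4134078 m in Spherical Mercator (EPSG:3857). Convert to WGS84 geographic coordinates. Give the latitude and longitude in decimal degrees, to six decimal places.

lat 34.780398°, lon 138.392503°

R = 6378137 m. λ = x/R = 138.39250333°.
φ = 2·arctan(exp(y/R)) − 90° = 2·arctan(1.91203) − 90° = 34.78039792°.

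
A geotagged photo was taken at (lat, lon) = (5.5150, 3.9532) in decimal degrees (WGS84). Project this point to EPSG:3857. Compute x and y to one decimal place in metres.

Web Mercator is spherical with R = a = 6378137 m.
x = R·λ = 6378137 × 0.068996356 = 440068.211 m.
y = R·ln tan(π/4 + φ/2) = 6378137 × 0.096403887 = 614877.200 m.

x 440068.2 m, y 614877.2 m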